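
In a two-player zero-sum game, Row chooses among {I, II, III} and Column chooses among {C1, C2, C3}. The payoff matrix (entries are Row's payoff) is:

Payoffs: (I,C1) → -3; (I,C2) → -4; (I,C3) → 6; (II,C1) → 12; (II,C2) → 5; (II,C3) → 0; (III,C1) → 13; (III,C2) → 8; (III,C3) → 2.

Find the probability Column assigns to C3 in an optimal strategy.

3/4

Row minima: I → -4, II → 0, III → 2; maximin = 2.
Column maxima: C1 → 13, C2 → 8, C3 → 6; minimax = 6.
2 ≠ 6, so there is no saddle point; optimal play is mixed.
II is strictly dominated by III, so Row never plays it.
C1 is strictly dominated by C2 (it gives Row strictly more in every row), so Column never plays it.
On the remaining 2×2 (I, III vs C2, C3):
Let Row play I with probability p. Expected payoff against C2: (-4)p + 8(1−p) = −12p + 8; against C3: 6p + 2(1−p) = 4p + 2.
Setting these equal: −12p + 8 = 4p + 2 ⇒ −16p = -6 ⇒ p = 3/8, and the value is (-12)·(3/8) + 8 = 7/2.
For Column: with q = P(C2), equating I's and III's payoffs gives −10q + 6 = 6q + 2 ⇒ q = 1/4.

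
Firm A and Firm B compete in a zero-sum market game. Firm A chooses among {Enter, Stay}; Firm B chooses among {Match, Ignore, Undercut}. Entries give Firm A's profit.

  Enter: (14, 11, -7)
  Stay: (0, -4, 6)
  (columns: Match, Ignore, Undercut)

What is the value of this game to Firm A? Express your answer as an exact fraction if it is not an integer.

Row minima: Enter → -7, Stay → -4; maximin = -4.
Column maxima: Match → 14, Ignore → 11, Undercut → 6; minimax = 6.
-4 ≠ 6, so there is no saddle point; optimal play is mixed.
Match is strictly dominated by Ignore (it gives Firm A strictly more in every row), so Firm B never plays it.
On the remaining 2×2 (Enter, Stay vs Ignore, Undercut):
Let Firm A play Enter with probability p. Expected payoff against Ignore: 11p + (-4)(1−p) = 15p − 4; against Undercut: (-7)p + 6(1−p) = −13p + 6.
Setting these equal: 15p − 4 = −13p + 6 ⇒ 28p = 10 ⇒ p = 5/14, and the value is (15)·(5/14) − 4 = 19/14.
For Firm B: with q = P(Ignore), equating Enter's and Stay's payoffs gives 18q − 7 = −10q + 6 ⇒ q = 13/28.

19/14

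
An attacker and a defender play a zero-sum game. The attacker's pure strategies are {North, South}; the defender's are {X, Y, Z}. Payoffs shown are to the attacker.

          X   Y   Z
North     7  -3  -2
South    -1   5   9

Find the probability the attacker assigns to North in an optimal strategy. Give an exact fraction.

Row minima: North → -3, South → -1; maximin = -1.
Column maxima: X → 7, Y → 5, Z → 9; minimax = 5.
-1 ≠ 5, so there is no saddle point; optimal play is mixed.
Z is strictly dominated by Y (it gives the attacker strictly more in every row), so the defender never plays it.
On the remaining 2×2 (North, South vs X, Y):
Let the attacker play North with probability p. Expected payoff against X: 7p + (-1)(1−p) = 8p − 1; against Y: (-3)p + 5(1−p) = −8p + 5.
Setting these equal: 8p − 1 = −8p + 5 ⇒ 16p = 6 ⇒ p = 3/8, and the value is (8)·(3/8) − 1 = 2.
For the defender: with q = P(X), equating North's and South's payoffs gives 10q − 3 = −6q + 5 ⇒ q = 1/2.

3/8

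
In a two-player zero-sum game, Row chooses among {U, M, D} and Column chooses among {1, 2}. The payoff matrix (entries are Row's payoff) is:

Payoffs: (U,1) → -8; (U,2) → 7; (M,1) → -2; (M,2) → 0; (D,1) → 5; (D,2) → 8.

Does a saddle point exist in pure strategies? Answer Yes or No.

Yes

Row minima: U → -8, M → -2, D → 5; maximin = 5.
Column maxima: 1 → 5, 2 → 8; minimax = 5.
maximin = minimax = 5, so a saddle point exists.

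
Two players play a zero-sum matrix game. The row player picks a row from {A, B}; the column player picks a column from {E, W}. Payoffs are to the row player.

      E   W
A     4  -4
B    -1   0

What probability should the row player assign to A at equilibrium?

1/9

Row minima: A → -4, B → -1; maximin = -1.
Column maxima: E → 4, W → 0; minimax = 0.
-1 ≠ 0, so there is no saddle point; optimal play is mixed.
Let the row player play A with probability p. Expected payoff against E: 4p + (-1)(1−p) = 5p − 1; against W: (-4)p + 0(1−p) = −4p.
Setting these equal: 5p − 1 = −4p ⇒ 9p = 1 ⇒ p = 1/9, and the value is (5)·(1/9) − 1 = -4/9.
For the column player: with q = P(E), equating A's and B's payoffs gives 8q − 4 = −q ⇒ q = 4/9.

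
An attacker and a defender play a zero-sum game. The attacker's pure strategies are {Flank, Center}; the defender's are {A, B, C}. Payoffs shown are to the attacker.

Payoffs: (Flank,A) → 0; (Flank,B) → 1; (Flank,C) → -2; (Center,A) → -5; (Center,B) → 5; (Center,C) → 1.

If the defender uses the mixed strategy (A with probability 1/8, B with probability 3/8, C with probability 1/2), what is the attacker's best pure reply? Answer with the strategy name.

Center

Expected payoff of Flank: (1/8)·0 + (3/8)·1 + (1/2)·(-2) = -5/8.
Expected payoff of Center: (1/8)·(-5) + (3/8)·5 + (1/2)·1 = 7/4.
The largest is 7/4, so the attacker's best response is Center.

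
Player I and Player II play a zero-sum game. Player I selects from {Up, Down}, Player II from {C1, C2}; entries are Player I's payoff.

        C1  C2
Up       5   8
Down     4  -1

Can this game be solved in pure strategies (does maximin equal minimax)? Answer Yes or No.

Row minima: Up → 5, Down → -1; maximin = 5.
Column maxima: C1 → 5, C2 → 8; minimax = 5.
maximin = minimax = 5, so a saddle point exists.

Yes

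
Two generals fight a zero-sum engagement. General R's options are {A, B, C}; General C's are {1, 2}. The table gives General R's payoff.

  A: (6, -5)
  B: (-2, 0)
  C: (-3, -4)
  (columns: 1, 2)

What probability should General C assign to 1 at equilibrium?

Row minima: A → -5, B → -2, C → -4; maximin = -2.
Column maxima: 1 → 6, 2 → 0; minimax = 0.
-2 ≠ 0, so there is no saddle point; optimal play is mixed.
C is strictly dominated by B, so General R never plays it.
On the remaining 2×2 (A, B vs 1, 2):
Let General R play A with probability p. Expected payoff against 1: 6p + (-2)(1−p) = 8p − 2; against 2: (-5)p + 0(1−p) = −5p.
Setting these equal: 8p − 2 = −5p ⇒ 13p = 2 ⇒ p = 2/13, and the value is (8)·(2/13) − 2 = -10/13.
For General C: with q = P(1), equating A's and B's payoffs gives 11q − 5 = −2q ⇒ q = 5/13.

5/13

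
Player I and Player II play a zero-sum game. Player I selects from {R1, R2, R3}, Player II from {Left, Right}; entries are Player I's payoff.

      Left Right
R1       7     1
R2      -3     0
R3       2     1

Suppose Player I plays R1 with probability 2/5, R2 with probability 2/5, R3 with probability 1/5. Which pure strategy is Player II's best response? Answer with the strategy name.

Right

If Player II plays Left, Player I's expected payoff is (2/5)·7 + (2/5)·(-3) + (1/5)·2 = 2.
If Player II plays Right, Player I's expected payoff is (2/5)·1 + (2/5)·0 + (1/5)·1 = 3/5.
Player II minimizes Player I's payoff; the smallest is 3/5, so the best response is Right.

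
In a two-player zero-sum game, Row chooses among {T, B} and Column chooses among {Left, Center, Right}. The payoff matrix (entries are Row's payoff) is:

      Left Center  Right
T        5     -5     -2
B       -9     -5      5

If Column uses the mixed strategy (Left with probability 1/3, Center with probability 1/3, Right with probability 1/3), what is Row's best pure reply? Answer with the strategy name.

Expected payoff of T: (1/3)·5 + (1/3)·(-5) + (1/3)·(-2) = -2/3.
Expected payoff of B: (1/3)·(-9) + (1/3)·(-5) + (1/3)·5 = -3.
The largest is -2/3, so Row's best response is T.

T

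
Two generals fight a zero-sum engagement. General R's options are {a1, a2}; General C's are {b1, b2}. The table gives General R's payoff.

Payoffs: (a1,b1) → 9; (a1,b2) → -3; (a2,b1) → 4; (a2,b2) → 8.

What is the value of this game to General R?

21/4

Row minima: a1 → -3, a2 → 4; maximin = 4.
Column maxima: b1 → 9, b2 → 8; minimax = 8.
4 ≠ 8, so there is no saddle point; optimal play is mixed.
Let General R play a1 with probability p. Expected payoff against b1: 9p + 4(1−p) = 5p + 4; against b2: (-3)p + 8(1−p) = −11p + 8.
Setting these equal: 5p + 4 = −11p + 8 ⇒ 16p = 4 ⇒ p = 1/4, and the value is (5)·(1/4) + 4 = 21/4.
For General C: with q = P(b1), equating a1's and a2's payoffs gives 12q − 3 = −4q + 8 ⇒ q = 11/16.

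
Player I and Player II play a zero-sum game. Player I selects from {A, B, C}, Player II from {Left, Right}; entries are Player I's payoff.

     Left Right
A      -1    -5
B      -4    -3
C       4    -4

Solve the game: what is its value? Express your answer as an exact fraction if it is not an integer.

-28/9

Row minima: A → -5, B → -4, C → -4; maximin = -4.
Column maxima: Left → 4, Right → -3; minimax = -3.
-4 ≠ -3, so there is no saddle point; optimal play is mixed.
A is strictly dominated by C, so Player I never plays it.
On the remaining 2×2 (B, C vs Left, Right):
Let Player I play B with probability p. Expected payoff against Left: (-4)p + 4(1−p) = −8p + 4; against Right: (-3)p + (-4)(1−p) = p − 4.
Setting these equal: −8p + 4 = p − 4 ⇒ −9p = -8 ⇒ p = 8/9, and the value is (-8)·(8/9) + 4 = -28/9.
For Player II: with q = P(Left), equating B's and C's payoffs gives −q − 3 = 8q − 4 ⇒ q = 1/9.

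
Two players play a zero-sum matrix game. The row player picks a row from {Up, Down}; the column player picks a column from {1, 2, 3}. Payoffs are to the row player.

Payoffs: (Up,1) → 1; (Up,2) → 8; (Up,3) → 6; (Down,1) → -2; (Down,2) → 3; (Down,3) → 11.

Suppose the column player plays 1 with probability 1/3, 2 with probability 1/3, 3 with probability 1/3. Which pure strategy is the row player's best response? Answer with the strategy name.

Expected payoff of Up: (1/3)·1 + (1/3)·8 + (1/3)·6 = 5.
Expected payoff of Down: (1/3)·(-2) + (1/3)·3 + (1/3)·11 = 4.
The largest is 5, so the row player's best response is Up.

Up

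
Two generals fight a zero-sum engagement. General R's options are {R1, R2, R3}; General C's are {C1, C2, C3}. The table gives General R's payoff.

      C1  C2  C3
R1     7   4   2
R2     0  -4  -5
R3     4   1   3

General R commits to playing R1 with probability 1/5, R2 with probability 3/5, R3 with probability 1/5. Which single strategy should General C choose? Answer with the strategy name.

If General C plays C1, General R's expected payoff is (1/5)·7 + (3/5)·0 + (1/5)·4 = 11/5.
If General C plays C2, General R's expected payoff is (1/5)·4 + (3/5)·(-4) + (1/5)·1 = -7/5.
If General C plays C3, General R's expected payoff is (1/5)·2 + (3/5)·(-5) + (1/5)·3 = -2.
General C minimizes General R's payoff; the smallest is -2, so the best response is C3.

C3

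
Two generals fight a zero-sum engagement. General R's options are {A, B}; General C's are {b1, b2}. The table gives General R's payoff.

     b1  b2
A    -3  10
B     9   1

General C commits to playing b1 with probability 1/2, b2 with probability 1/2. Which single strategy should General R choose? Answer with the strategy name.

B

Expected payoff of A: (1/2)·(-3) + (1/2)·10 = 7/2.
Expected payoff of B: (1/2)·9 + (1/2)·1 = 5.
The largest is 5, so General R's best response is B.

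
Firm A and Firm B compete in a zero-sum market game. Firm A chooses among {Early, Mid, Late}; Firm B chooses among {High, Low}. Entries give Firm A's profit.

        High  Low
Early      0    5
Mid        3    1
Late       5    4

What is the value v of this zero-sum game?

25/6

Row minima: Early → 0, Mid → 1, Late → 4; maximin = 4.
Column maxima: High → 5, Low → 5; minimax = 5.
4 ≠ 5, so there is no saddle point; optimal play is mixed.
Mid is strictly dominated by Late, so Firm A never plays it.
On the remaining 2×2 (Early, Late vs High, Low):
Let Firm A play Early with probability p. Expected payoff against High: 0p + 5(1−p) = −5p + 5; against Low: 5p + 4(1−p) = p + 4.
Setting these equal: −5p + 5 = p + 4 ⇒ −6p = -1 ⇒ p = 1/6, and the value is (-5)·(1/6) + 5 = 25/6.
For Firm B: with q = P(High), equating Early's and Late's payoffs gives −5q + 5 = q + 4 ⇒ q = 1/6.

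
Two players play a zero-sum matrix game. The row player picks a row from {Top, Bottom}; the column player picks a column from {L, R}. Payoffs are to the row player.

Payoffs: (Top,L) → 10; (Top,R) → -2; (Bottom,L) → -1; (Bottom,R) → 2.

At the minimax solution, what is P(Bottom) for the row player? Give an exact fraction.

Row minima: Top → -2, Bottom → -1; maximin = -1.
Column maxima: L → 10, R → 2; minimax = 2.
-1 ≠ 2, so there is no saddle point; optimal play is mixed.
Let the row player play Top with probability p. Expected payoff against L: 10p + (-1)(1−p) = 11p − 1; against R: (-2)p + 2(1−p) = −4p + 2.
Setting these equal: 11p − 1 = −4p + 2 ⇒ 15p = 3 ⇒ p = 1/5, and the value is (11)·(1/5) − 1 = 6/5.
For the column player: with q = P(L), equating Top's and Bottom's payoffs gives 12q − 2 = −3q + 2 ⇒ q = 4/15.

4/5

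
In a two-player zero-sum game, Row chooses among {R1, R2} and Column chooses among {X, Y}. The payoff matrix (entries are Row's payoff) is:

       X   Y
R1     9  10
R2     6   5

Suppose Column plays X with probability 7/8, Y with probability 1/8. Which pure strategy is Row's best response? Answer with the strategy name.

Expected payoff of R1: (7/8)·9 + (1/8)·10 = 73/8.
Expected payoff of R2: (7/8)·6 + (1/8)·5 = 47/8.
The largest is 73/8, so Row's best response is R1.

R1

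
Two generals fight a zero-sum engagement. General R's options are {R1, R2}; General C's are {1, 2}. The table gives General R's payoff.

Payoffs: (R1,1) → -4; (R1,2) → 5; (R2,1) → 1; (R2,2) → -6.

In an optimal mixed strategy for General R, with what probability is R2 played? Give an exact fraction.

Row minima: R1 → -4, R2 → -6; maximin = -4.
Column maxima: 1 → 1, 2 → 5; minimax = 1.
-4 ≠ 1, so there is no saddle point; optimal play is mixed.
Let General R play R1 with probability p. Expected payoff against 1: (-4)p + 1(1−p) = −5p + 1; against 2: 5p + (-6)(1−p) = 11p − 6.
Setting these equal: −5p + 1 = 11p − 6 ⇒ −16p = -7 ⇒ p = 7/16, and the value is (-5)·(7/16) + 1 = -19/16.
For General C: with q = P(1), equating R1's and R2's payoffs gives −9q + 5 = 7q − 6 ⇒ q = 11/16.

9/16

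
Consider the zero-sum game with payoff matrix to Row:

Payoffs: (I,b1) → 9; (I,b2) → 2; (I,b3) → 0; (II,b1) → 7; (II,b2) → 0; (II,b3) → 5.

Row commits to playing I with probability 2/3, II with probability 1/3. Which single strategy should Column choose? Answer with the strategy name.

b2

If Column plays b1, Row's expected payoff is (2/3)·9 + (1/3)·7 = 25/3.
If Column plays b2, Row's expected payoff is (2/3)·2 + (1/3)·0 = 4/3.
If Column plays b3, Row's expected payoff is (2/3)·0 + (1/3)·5 = 5/3.
Column minimizes Row's payoff; the smallest is 4/3, so the best response is b2.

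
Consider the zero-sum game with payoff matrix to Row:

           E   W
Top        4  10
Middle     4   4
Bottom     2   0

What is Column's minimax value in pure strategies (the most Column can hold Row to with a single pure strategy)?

4

Column maxima: E → 4, W → 10.
The smallest of these is 4.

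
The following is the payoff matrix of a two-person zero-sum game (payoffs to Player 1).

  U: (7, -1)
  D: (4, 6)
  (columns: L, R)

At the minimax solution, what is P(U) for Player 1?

Row minima: U → -1, D → 4; maximin = 4.
Column maxima: L → 7, R → 6; minimax = 6.
4 ≠ 6, so there is no saddle point; optimal play is mixed.
Let Player 1 play U with probability p. Expected payoff against L: 7p + 4(1−p) = 3p + 4; against R: (-1)p + 6(1−p) = −7p + 6.
Setting these equal: 3p + 4 = −7p + 6 ⇒ 10p = 2 ⇒ p = 1/5, and the value is (3)·(1/5) + 4 = 23/5.
For Player 2: with q = P(L), equating U's and D's payoffs gives 8q − 1 = −2q + 6 ⇒ q = 7/10.

1/5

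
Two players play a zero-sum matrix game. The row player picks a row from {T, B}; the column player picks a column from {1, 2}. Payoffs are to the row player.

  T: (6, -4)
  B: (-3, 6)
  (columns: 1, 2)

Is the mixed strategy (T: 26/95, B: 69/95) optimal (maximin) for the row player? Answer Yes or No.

Against 1 this mix gives (26/95)·6 + (69/95)·(-3) = -51/95.
Against 2 this mix gives (26/95)·(-4) + (69/95)·6 = 62/19.
The column player will play 1, holding the row player to -51/95. Shifting weight toward the row that does better against 1 would raise this floor (the equalizing mix achieves 24/19 against both 1 and 2), so the proposed strategy is not optimal.

No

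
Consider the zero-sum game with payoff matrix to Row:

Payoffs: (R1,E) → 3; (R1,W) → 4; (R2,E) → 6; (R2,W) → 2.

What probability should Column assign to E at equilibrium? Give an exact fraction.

2/5

Row minima: R1 → 3, R2 → 2; maximin = 3.
Column maxima: E → 6, W → 4; minimax = 4.
3 ≠ 4, so there is no saddle point; optimal play is mixed.
Let Row play R1 with probability p. Expected payoff against E: 3p + 6(1−p) = −3p + 6; against W: 4p + 2(1−p) = 2p + 2.
Setting these equal: −3p + 6 = 2p + 2 ⇒ −5p = -4 ⇒ p = 4/5, and the value is (-3)·(4/5) + 6 = 18/5.
For Column: with q = P(E), equating R1's and R2's payoffs gives −q + 4 = 4q + 2 ⇒ q = 2/5.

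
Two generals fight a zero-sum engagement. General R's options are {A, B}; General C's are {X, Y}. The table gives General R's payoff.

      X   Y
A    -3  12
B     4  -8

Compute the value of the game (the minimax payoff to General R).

8/9

Row minima: A → -3, B → -8; maximin = -3.
Column maxima: X → 4, Y → 12; minimax = 4.
-3 ≠ 4, so there is no saddle point; optimal play is mixed.
Let General R play A with probability p. Expected payoff against X: (-3)p + 4(1−p) = −7p + 4; against Y: 12p + (-8)(1−p) = 20p − 8.
Setting these equal: −7p + 4 = 20p − 8 ⇒ −27p = -12 ⇒ p = 4/9, and the value is (-7)·(4/9) + 4 = 8/9.
For General C: with q = P(X), equating A's and B's payoffs gives −15q + 12 = 12q − 8 ⇒ q = 20/27.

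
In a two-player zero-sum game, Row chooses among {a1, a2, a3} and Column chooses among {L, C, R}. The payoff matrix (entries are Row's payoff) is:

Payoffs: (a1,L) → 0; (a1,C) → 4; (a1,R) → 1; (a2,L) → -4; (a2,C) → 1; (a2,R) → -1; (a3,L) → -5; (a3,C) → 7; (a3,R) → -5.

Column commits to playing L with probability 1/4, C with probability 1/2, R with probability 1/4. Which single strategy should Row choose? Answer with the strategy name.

a1

Expected payoff of a1: (1/4)·0 + (1/2)·4 + (1/4)·1 = 9/4.
Expected payoff of a2: (1/4)·(-4) + (1/2)·1 + (1/4)·(-1) = -3/4.
Expected payoff of a3: (1/4)·(-5) + (1/2)·7 + (1/4)·(-5) = 1.
The largest is 9/4, so Row's best response is a1.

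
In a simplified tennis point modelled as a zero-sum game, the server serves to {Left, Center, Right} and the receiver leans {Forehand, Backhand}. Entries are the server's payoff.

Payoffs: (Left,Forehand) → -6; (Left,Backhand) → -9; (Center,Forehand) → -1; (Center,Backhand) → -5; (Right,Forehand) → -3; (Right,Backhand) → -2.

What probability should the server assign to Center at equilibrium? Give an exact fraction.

1/5

Row minima: Left → -9, Center → -5, Right → -3; maximin = -3.
Column maxima: Forehand → -1, Backhand → -2; minimax = -2.
-3 ≠ -2, so there is no saddle point; optimal play is mixed.
Left is strictly dominated by Center, so the server never plays it.
On the remaining 2×2 (Center, Right vs Forehand, Backhand):
Let the server play Center with probability p. Expected payoff against Forehand: (-1)p + (-3)(1−p) = 2p − 3; against Backhand: (-5)p + (-2)(1−p) = −3p − 2.
Setting these equal: 2p − 3 = −3p − 2 ⇒ 5p = 1 ⇒ p = 1/5, and the value is (2)·(1/5) − 3 = -13/5.
For the receiver: with q = P(Forehand), equating Center's and Right's payoffs gives 4q − 5 = −q − 2 ⇒ q = 3/5.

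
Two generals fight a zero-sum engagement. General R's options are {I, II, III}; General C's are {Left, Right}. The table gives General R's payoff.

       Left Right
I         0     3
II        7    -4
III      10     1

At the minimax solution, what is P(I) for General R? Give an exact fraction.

3/4

Row minima: I → 0, II → -4, III → 1; maximin = 1.
Column maxima: Left → 10, Right → 3; minimax = 3.
1 ≠ 3, so there is no saddle point; optimal play is mixed.
II is strictly dominated by III, so General R never plays it.
On the remaining 2×2 (I, III vs Left, Right):
Let General R play I with probability p. Expected payoff against Left: 0p + 10(1−p) = −10p + 10; against Right: 3p + 1(1−p) = 2p + 1.
Setting these equal: −10p + 10 = 2p + 1 ⇒ −12p = -9 ⇒ p = 3/4, and the value is (-10)·(3/4) + 10 = 5/2.
For General C: with q = P(Left), equating I's and III's payoffs gives −3q + 3 = 9q + 1 ⇒ q = 1/6.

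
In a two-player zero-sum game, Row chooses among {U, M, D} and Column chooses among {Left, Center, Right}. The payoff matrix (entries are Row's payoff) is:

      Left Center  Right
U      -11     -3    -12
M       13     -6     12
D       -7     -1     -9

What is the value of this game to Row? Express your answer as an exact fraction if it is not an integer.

Row minima: U → -12, M → -6, D → -9; maximin = -6.
Column maxima: Left → 13, Center → -1, Right → 12; minimax = -1.
-6 ≠ -1, so there is no saddle point; optimal play is mixed.
U is strictly dominated by D, so Row never plays it.
Left is strictly dominated by Right (it gives Row strictly more in every row), so Column never plays it.
On the remaining 2×2 (M, D vs Center, Right):
Let Row play M with probability p. Expected payoff against Center: (-6)p + (-1)(1−p) = −5p − 1; against Right: 12p + (-9)(1−p) = 21p − 9.
Setting these equal: −5p − 1 = 21p − 9 ⇒ −26p = -8 ⇒ p = 4/13, and the value is (-5)·(4/13) − 1 = -33/13.
For Column: with q = P(Center), equating M's and D's payoffs gives −18q + 12 = 8q − 9 ⇒ q = 21/26.

-33/13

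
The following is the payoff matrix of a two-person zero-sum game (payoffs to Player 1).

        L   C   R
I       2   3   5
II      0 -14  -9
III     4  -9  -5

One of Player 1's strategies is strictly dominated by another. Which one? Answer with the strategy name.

II

I gives a strictly higher payoff than II against every column: 2 > 0, 3 > -14, 5 > -9.
So II is strictly dominated and Player 1 never plays it.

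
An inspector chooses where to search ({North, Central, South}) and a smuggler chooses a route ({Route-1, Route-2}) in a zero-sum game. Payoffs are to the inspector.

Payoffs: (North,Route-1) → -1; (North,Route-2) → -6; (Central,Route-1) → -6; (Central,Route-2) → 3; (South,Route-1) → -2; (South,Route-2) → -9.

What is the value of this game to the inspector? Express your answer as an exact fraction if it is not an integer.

-39/14

Row minima: North → -6, Central → -6, South → -9; maximin = -6.
Column maxima: Route-1 → -1, Route-2 → 3; minimax = -1.
-6 ≠ -1, so there is no saddle point; optimal play is mixed.
South is strictly dominated by North, so the inspector never plays it.
On the remaining 2×2 (North, Central vs Route-1, Route-2):
Let the inspector play North with probability p. Expected payoff against Route-1: (-1)p + (-6)(1−p) = 5p − 6; against Route-2: (-6)p + 3(1−p) = −9p + 3.
Setting these equal: 5p − 6 = −9p + 3 ⇒ 14p = 9 ⇒ p = 9/14, and the value is (5)·(9/14) − 6 = -39/14.
For the smuggler: with q = P(Route-1), equating North's and Central's payoffs gives 5q − 6 = −9q + 3 ⇒ q = 9/14.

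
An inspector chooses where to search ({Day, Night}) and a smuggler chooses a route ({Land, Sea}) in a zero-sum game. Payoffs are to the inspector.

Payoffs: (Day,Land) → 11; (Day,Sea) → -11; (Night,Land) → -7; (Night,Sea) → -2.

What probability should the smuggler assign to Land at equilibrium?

1/3

Row minima: Day → -11, Night → -7; maximin = -7.
Column maxima: Land → 11, Sea → -2; minimax = -2.
-7 ≠ -2, so there is no saddle point; optimal play is mixed.
Let the inspector play Day with probability p. Expected payoff against Land: 11p + (-7)(1−p) = 18p − 7; against Sea: (-11)p + (-2)(1−p) = −9p − 2.
Setting these equal: 18p − 7 = −9p − 2 ⇒ 27p = 5 ⇒ p = 5/27, and the value is (18)·(5/27) − 7 = -11/3.
For the smuggler: with q = P(Land), equating Day's and Night's payoffs gives 22q − 11 = −5q − 2 ⇒ q = 1/3.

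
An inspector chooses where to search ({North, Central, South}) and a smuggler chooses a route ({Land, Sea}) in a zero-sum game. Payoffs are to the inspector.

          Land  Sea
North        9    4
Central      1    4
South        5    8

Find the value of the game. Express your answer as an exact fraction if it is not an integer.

Row minima: North → 4, Central → 1, South → 5; maximin = 5.
Column maxima: Land → 9, Sea → 8; minimax = 8.
5 ≠ 8, so there is no saddle point; optimal play is mixed.
Central is strictly dominated by South, so the inspector never plays it.
On the remaining 2×2 (North, South vs Land, Sea):
Let the inspector play North with probability p. Expected payoff against Land: 9p + 5(1−p) = 4p + 5; against Sea: 4p + 8(1−p) = −4p + 8.
Setting these equal: 4p + 5 = −4p + 8 ⇒ 8p = 3 ⇒ p = 3/8, and the value is (4)·(3/8) + 5 = 13/2.
For the smuggler: with q = P(Land), equating North's and South's payoffs gives 5q + 4 = −3q + 8 ⇒ q = 1/2.

13/2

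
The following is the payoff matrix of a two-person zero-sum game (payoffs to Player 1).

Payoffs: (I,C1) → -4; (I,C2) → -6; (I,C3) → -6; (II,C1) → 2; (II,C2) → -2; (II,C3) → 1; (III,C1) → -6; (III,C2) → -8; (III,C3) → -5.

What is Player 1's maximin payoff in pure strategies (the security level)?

Row minima: I → -6, II → -2, III → -8.
The best of these is -2.

-2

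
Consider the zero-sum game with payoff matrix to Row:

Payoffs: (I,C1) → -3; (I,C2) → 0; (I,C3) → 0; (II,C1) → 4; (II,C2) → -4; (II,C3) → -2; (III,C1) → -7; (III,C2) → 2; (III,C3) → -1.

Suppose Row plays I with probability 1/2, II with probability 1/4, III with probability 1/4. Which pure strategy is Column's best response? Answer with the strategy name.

If Column plays C1, Row's expected payoff is (1/2)·(-3) + (1/4)·4 + (1/4)·(-7) = -9/4.
If Column plays C2, Row's expected payoff is (1/2)·0 + (1/4)·(-4) + (1/4)·2 = -1/2.
If Column plays C3, Row's expected payoff is (1/2)·0 + (1/4)·(-2) + (1/4)·(-1) = -3/4.
Column minimizes Row's payoff; the smallest is -9/4, so the best response is C1.

C1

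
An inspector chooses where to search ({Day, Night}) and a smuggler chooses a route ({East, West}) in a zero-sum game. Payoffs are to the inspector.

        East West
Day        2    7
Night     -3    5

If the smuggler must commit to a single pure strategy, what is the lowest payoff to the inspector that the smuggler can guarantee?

2

Column maxima: East → 2, West → 7.
The smallest of these is 2.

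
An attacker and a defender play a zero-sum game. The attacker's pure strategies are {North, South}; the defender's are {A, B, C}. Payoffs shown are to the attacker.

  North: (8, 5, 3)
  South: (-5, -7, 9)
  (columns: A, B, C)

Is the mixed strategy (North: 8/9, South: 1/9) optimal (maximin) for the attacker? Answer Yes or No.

Yes

Against A this mix gives (8/9)·8 + (1/9)·(-5) = 59/9.
Against B this mix gives (8/9)·5 + (1/9)·(-7) = 11/3.
Against C this mix gives (8/9)·3 + (1/9)·9 = 11/3.
All of the defender's active replies (B, C) yield 11/3, and no column does worse for the attacker. The mix makes the defender indifferent and guarantees 11/3, so it is optimal.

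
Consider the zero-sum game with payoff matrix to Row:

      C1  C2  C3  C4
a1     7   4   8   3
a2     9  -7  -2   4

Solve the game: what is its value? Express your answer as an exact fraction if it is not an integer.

37/12

Row minima: a1 → 3, a2 → -7; maximin = 3.
Column maxima: C1 → 9, C2 → 4, C3 → 8, C4 → 4; minimax = 4.
3 ≠ 4, so there is no saddle point; optimal play is mixed.
C1 is strictly dominated by C2 (it gives Row strictly more in every row), so Column never plays it.
C3 is strictly dominated by C2 (it gives Row strictly more in every row), so Column never plays it.
On the remaining 2×2 (a1, a2 vs C2, C4):
Let Row play a1 with probability p. Expected payoff against C2: 4p + (-7)(1−p) = 11p − 7; against C4: 3p + 4(1−p) = −p + 4.
Setting these equal: 11p − 7 = −p + 4 ⇒ 12p = 11 ⇒ p = 11/12, and the value is (11)·(11/12) − 7 = 37/12.
For Column: with q = P(C2), equating a1's and a2's payoffs gives q + 3 = −11q + 4 ⇒ q = 1/12.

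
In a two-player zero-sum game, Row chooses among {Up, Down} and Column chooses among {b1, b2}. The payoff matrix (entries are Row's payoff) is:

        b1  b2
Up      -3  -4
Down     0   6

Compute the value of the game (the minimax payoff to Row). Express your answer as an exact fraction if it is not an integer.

0

Row minima: Up → -4, Down → 0; maximin = 0.
Column maxima: b1 → 0, b2 → 6; minimax = 0.
Since maximin = minimax = 0, there is a saddle point and the value is 0.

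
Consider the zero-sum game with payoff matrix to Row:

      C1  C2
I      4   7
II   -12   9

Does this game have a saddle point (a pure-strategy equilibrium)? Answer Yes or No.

Row minima: I → 4, II → -12; maximin = 4.
Column maxima: C1 → 4, C2 → 9; minimax = 4.
maximin = minimax = 4, so a saddle point exists.

Yes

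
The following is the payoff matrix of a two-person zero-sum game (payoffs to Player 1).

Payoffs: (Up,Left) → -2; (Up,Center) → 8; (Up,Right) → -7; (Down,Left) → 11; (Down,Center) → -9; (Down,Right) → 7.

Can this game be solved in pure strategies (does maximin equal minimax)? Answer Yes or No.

Row minima: Up → -7, Down → -9; maximin = -7.
Column maxima: Left → 11, Center → 8, Right → 7; minimax = 7.
-7 ≠ 7, so no pure-strategy equilibrium exists.

No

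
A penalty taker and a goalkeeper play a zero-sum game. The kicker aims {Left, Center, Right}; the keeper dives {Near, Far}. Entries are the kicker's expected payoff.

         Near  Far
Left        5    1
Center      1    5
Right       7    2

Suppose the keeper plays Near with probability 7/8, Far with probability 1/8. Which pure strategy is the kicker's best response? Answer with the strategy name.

Right

Expected payoff of Left: (7/8)·5 + (1/8)·1 = 9/2.
Expected payoff of Center: (7/8)·1 + (1/8)·5 = 3/2.
Expected payoff of Right: (7/8)·7 + (1/8)·2 = 51/8.
The largest is 51/8, so the kicker's best response is Right.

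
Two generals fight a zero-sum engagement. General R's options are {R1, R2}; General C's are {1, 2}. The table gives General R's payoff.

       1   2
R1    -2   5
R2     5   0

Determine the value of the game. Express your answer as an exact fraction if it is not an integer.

25/12

Row minima: R1 → -2, R2 → 0; maximin = 0.
Column maxima: 1 → 5, 2 → 5; minimax = 5.
0 ≠ 5, so there is no saddle point; optimal play is mixed.
Let General R play R1 with probability p. Expected payoff against 1: (-2)p + 5(1−p) = −7p + 5; against 2: 5p + 0(1−p) = 5p.
Setting these equal: −7p + 5 = 5p ⇒ −12p = -5 ⇒ p = 5/12, and the value is (-7)·(5/12) + 5 = 25/12.
For General C: with q = P(1), equating R1's and R2's payoffs gives −7q + 5 = 5q ⇒ q = 5/12.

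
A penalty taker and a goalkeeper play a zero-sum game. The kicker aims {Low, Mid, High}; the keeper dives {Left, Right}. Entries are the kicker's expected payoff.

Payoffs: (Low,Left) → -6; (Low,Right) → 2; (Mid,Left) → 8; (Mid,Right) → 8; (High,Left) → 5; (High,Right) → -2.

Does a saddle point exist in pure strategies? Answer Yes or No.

Row minima: Low → -6, Mid → 8, High → -2; maximin = 8.
Column maxima: Left → 8, Right → 8; minimax = 8.
maximin = minimax = 8, so a saddle point exists.

Yes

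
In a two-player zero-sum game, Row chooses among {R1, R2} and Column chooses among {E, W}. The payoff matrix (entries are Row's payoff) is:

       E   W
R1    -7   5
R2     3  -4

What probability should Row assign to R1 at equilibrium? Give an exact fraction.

Row minima: R1 → -7, R2 → -4; maximin = -4.
Column maxima: E → 3, W → 5; minimax = 3.
-4 ≠ 3, so there is no saddle point; optimal play is mixed.
Let Row play R1 with probability p. Expected payoff against E: (-7)p + 3(1−p) = −10p + 3; against W: 5p + (-4)(1−p) = 9p − 4.
Setting these equal: −10p + 3 = 9p − 4 ⇒ −19p = -7 ⇒ p = 7/19, and the value is (-10)·(7/19) + 3 = -13/19.
For Column: with q = P(E), equating R1's and R2's payoffs gives −12q + 5 = 7q − 4 ⇒ q = 9/19.

7/19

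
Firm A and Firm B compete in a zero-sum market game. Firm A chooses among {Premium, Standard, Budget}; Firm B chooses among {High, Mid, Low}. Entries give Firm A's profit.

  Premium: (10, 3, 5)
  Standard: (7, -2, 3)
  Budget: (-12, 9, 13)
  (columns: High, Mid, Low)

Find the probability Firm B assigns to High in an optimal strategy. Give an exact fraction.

Row minima: Premium → 3, Standard → -2, Budget → -12; maximin = 3.
Column maxima: High → 10, Mid → 9, Low → 13; minimax = 9.
3 ≠ 9, so there is no saddle point; optimal play is mixed.
Standard is strictly dominated by Premium, so Firm A never plays it.
Low is strictly dominated by Mid (it gives Firm A strictly more in every row), so Firm B never plays it.
On the remaining 2×2 (Premium, Budget vs High, Mid):
Let Firm A play Premium with probability p. Expected payoff against High: 10p + (-12)(1−p) = 22p − 12; against Mid: 3p + 9(1−p) = −6p + 9.
Setting these equal: 22p − 12 = −6p + 9 ⇒ 28p = 21 ⇒ p = 3/4, and the value is (22)·(3/4) − 12 = 9/2.
For Firm B: with q = P(High), equating Premium's and Budget's payoffs gives 7q + 3 = −21q + 9 ⇒ q = 3/14.

3/14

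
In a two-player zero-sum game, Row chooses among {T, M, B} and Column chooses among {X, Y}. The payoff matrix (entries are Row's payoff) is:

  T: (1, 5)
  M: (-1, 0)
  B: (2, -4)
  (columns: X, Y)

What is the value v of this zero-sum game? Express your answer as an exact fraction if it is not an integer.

7/5

Row minima: T → 1, M → -1, B → -4; maximin = 1.
Column maxima: X → 2, Y → 5; minimax = 2.
1 ≠ 2, so there is no saddle point; optimal play is mixed.
M is strictly dominated by T, so Row never plays it.
On the remaining 2×2 (T, B vs X, Y):
Let Row play T with probability p. Expected payoff against X: 1p + 2(1−p) = −p + 2; against Y: 5p + (-4)(1−p) = 9p − 4.
Setting these equal: −p + 2 = 9p − 4 ⇒ −10p = -6 ⇒ p = 3/5, and the value is (-1)·(3/5) + 2 = 7/5.
For Column: with q = P(X), equating T's and B's payoffs gives −4q + 5 = 6q − 4 ⇒ q = 9/10.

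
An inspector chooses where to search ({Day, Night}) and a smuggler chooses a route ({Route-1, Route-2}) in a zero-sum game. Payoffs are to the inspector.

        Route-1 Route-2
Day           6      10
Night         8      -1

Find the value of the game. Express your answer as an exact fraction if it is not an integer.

Row minima: Day → 6, Night → -1; maximin = 6.
Column maxima: Route-1 → 8, Route-2 → 10; minimax = 8.
6 ≠ 8, so there is no saddle point; optimal play is mixed.
Let the inspector play Day with probability p. Expected payoff against Route-1: 6p + 8(1−p) = −2p + 8; against Route-2: 10p + (-1)(1−p) = 11p − 1.
Setting these equal: −2p + 8 = 11p − 1 ⇒ −13p = -9 ⇒ p = 9/13, and the value is (-2)·(9/13) + 8 = 86/13.
For the smuggler: with q = P(Route-1), equating Day's and Night's payoffs gives −4q + 10 = 9q − 1 ⇒ q = 11/13.

86/13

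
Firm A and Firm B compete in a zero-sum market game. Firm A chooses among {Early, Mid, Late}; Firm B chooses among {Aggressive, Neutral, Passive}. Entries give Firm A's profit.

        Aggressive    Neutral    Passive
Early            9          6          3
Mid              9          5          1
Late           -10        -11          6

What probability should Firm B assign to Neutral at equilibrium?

Row minima: Early → 3, Mid → 1, Late → -11; maximin = 3.
Column maxima: Aggressive → 9, Neutral → 6, Passive → 6; minimax = 6.
3 ≠ 6, so there is no saddle point; optimal play is mixed.
Aggressive is strictly dominated by Neutral (it gives Firm A strictly more in every row), so Firm B never plays it.
With Aggressive eliminated, Mid is strictly dominated by Early (Early gives Firm A strictly more in every remaining column), so Firm A never plays it.
On the remaining 2×2 (Early, Late vs Neutral, Passive):
Let Firm A play Early with probability p. Expected payoff against Neutral: 6p + (-11)(1−p) = 17p − 11; against Passive: 3p + 6(1−p) = −3p + 6.
Setting these equal: 17p − 11 = −3p + 6 ⇒ 20p = 17 ⇒ p = 17/20, and the value is (17)·(17/20) − 11 = 69/20.
For Firm B: with q = P(Neutral), equating Early's and Late's payoffs gives 3q + 3 = −17q + 6 ⇒ q = 3/20.

3/20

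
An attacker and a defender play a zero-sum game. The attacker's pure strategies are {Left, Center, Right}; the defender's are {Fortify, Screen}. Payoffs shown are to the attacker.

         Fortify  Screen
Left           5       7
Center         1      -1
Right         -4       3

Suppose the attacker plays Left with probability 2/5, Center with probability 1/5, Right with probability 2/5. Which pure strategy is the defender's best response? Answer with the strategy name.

If the defender plays Fortify, the attacker's expected payoff is (2/5)·5 + (1/5)·1 + (2/5)·(-4) = 3/5.
If the defender plays Screen, the attacker's expected payoff is (2/5)·7 + (1/5)·(-1) + (2/5)·3 = 19/5.
The defender minimizes the attacker's payoff; the smallest is 3/5, so the best response is Fortify.

Fortify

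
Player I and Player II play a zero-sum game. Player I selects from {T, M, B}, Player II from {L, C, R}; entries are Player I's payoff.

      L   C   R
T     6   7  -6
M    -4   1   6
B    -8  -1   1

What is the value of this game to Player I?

6/11

Row minima: T → -6, M → -4, B → -8; maximin = -4.
Column maxima: L → 6, C → 7, R → 6; minimax = 6.
-4 ≠ 6, so there is no saddle point; optimal play is mixed.
B is strictly dominated by M, so Player I never plays it.
C is strictly dominated by L (it gives Player I strictly more in every row), so Player II never plays it.
On the remaining 2×2 (T, M vs L, R):
Let Player I play T with probability p. Expected payoff against L: 6p + (-4)(1−p) = 10p − 4; against R: (-6)p + 6(1−p) = −12p + 6.
Setting these equal: 10p − 4 = −12p + 6 ⇒ 22p = 10 ⇒ p = 5/11, and the value is (10)·(5/11) − 4 = 6/11.
For Player II: with q = P(L), equating T's and M's payoffs gives 12q − 6 = −10q + 6 ⇒ q = 6/11.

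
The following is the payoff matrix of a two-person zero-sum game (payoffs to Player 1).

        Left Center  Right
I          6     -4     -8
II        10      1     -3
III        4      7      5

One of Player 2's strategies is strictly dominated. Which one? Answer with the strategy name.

Center

Right holds Player 1's payoff strictly below Center in every row: -8 < -4, -3 < 1, 5 < 7.
So Center is strictly dominated for Player 2.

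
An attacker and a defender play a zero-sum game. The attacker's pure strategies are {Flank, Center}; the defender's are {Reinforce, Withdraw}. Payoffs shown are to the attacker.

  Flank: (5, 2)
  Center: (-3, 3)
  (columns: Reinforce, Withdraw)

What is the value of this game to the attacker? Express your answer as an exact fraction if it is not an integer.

7/3

Row minima: Flank → 2, Center → -3; maximin = 2.
Column maxima: Reinforce → 5, Withdraw → 3; minimax = 3.
2 ≠ 3, so there is no saddle point; optimal play is mixed.
Let the attacker play Flank with probability p. Expected payoff against Reinforce: 5p + (-3)(1−p) = 8p − 3; against Withdraw: 2p + 3(1−p) = −p + 3.
Setting these equal: 8p − 3 = −p + 3 ⇒ 9p = 6 ⇒ p = 2/3, and the value is (8)·(2/3) − 3 = 7/3.
For the defender: with q = P(Reinforce), equating Flank's and Center's payoffs gives 3q + 2 = −6q + 3 ⇒ q = 1/9.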